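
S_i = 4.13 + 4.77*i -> [4.13, 8.9, 13.67, 18.44, 23.21]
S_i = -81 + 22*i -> [-81, -59, -37, -15, 7]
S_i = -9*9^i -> [-9, -81, -729, -6561, -59049]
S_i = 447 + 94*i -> [447, 541, 635, 729, 823]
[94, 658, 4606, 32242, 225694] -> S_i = 94*7^i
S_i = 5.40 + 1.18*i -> [5.4, 6.58, 7.76, 8.94, 10.12]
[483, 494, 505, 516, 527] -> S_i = 483 + 11*i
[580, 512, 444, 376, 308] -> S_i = 580 + -68*i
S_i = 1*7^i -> [1, 7, 49, 343, 2401]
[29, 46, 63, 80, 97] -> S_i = 29 + 17*i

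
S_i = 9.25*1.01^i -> [9.25, 9.34, 9.44, 9.53, 9.63]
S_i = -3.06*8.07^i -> [-3.06, -24.69, -199.28, -1608.21, -12978.23]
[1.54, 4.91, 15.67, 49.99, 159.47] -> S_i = 1.54*3.19^i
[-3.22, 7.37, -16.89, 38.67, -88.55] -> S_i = -3.22*(-2.29)^i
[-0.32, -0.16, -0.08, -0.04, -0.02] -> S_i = -0.32*0.49^i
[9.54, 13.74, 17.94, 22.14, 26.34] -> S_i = 9.54 + 4.20*i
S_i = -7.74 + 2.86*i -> [-7.74, -4.88, -2.02, 0.84, 3.7]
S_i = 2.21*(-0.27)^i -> [2.21, -0.6, 0.16, -0.04, 0.01]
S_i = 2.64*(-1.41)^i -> [2.64, -3.72, 5.25, -7.4, 10.43]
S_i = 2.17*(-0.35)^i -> [2.17, -0.76, 0.27, -0.09, 0.03]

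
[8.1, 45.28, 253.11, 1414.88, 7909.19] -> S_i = 8.10*5.59^i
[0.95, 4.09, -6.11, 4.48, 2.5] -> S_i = Random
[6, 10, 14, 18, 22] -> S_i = 6 + 4*i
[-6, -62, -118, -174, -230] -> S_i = -6 + -56*i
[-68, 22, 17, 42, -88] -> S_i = Random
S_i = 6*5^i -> [6, 30, 150, 750, 3750]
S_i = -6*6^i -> [-6, -36, -216, -1296, -7776]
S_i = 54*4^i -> [54, 216, 864, 3456, 13824]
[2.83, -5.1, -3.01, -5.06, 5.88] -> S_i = Random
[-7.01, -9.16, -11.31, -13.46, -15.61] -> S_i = -7.01 + -2.15*i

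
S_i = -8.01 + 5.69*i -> [-8.01, -2.32, 3.37, 9.06, 14.75]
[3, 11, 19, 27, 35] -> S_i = 3 + 8*i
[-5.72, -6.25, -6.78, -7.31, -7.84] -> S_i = -5.72 + -0.53*i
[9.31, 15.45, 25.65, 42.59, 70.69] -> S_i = 9.31*1.66^i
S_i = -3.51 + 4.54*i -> [-3.51, 1.03, 5.57, 10.11, 14.65]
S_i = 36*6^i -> [36, 216, 1296, 7776, 46656]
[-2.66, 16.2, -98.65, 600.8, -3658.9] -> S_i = -2.66*(-6.09)^i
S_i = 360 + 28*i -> [360, 388, 416, 444, 472]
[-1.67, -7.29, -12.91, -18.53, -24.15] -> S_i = -1.67 + -5.62*i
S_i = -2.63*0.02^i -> [-2.63, -0.05, -0.0, -0.0, -0.0]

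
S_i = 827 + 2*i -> [827, 829, 831, 833, 835]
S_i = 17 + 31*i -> [17, 48, 79, 110, 141]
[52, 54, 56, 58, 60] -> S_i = 52 + 2*i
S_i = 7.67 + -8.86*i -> [7.67, -1.19, -10.05, -18.91, -27.77]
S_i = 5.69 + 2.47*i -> [5.69, 8.16, 10.63, 13.1, 15.57]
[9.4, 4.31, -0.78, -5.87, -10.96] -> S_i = 9.40 + -5.09*i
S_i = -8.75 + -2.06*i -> [-8.75, -10.81, -12.87, -14.93, -16.99]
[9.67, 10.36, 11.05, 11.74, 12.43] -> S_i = 9.67 + 0.69*i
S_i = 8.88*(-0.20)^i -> [8.88, -1.78, 0.36, -0.07, 0.01]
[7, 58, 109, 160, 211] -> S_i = 7 + 51*i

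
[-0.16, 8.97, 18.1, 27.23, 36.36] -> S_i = -0.16 + 9.13*i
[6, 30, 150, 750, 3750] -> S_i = 6*5^i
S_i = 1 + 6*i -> [1, 7, 13, 19, 25]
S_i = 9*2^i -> [9, 18, 36, 72, 144]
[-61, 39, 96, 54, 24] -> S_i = Random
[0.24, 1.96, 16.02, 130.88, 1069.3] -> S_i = 0.24*8.17^i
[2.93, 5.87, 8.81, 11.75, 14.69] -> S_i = 2.93 + 2.94*i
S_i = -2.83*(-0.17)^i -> [-2.83, 0.48, -0.08, 0.01, -0.0]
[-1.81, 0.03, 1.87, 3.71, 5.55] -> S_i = -1.81 + 1.84*i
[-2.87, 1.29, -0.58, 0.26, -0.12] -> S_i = -2.87*(-0.45)^i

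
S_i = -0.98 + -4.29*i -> [-0.98, -5.27, -9.56, -13.85, -18.14]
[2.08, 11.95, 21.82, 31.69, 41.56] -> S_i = 2.08 + 9.87*i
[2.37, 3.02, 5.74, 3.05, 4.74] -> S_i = Random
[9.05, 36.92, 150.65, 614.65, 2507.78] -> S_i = 9.05*4.08^i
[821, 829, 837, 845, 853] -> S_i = 821 + 8*i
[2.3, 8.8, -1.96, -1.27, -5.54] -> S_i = Random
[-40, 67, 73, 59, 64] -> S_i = Random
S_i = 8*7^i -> [8, 56, 392, 2744, 19208]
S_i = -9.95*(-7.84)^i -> [-9.95, 78.01, -611.58, 4794.81, -37591.3]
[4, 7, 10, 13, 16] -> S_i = 4 + 3*i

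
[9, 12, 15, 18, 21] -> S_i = 9 + 3*i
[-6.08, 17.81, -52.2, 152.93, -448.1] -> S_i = -6.08*(-2.93)^i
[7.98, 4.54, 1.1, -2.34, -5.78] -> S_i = 7.98 + -3.44*i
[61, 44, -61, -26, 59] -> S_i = Random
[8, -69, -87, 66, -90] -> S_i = Random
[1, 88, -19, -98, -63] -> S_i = Random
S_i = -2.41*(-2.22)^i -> [-2.41, 5.35, -11.88, 26.37, -58.54]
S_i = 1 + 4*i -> [1, 5, 9, 13, 17]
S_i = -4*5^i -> [-4, -20, -100, -500, -2500]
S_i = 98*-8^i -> [98, -784, 6272, -50176, 401408]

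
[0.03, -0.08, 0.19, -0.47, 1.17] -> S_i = 0.03*(-2.50)^i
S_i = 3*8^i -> [3, 24, 192, 1536, 12288]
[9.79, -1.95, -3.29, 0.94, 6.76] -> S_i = Random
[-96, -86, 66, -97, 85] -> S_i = Random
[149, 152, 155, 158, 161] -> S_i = 149 + 3*i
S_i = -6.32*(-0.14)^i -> [-6.32, 0.88, -0.12, 0.02, -0.0]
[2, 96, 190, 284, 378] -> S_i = 2 + 94*i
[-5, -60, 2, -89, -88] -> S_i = Random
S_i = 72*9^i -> [72, 648, 5832, 52488, 472392]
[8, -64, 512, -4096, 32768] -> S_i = 8*-8^i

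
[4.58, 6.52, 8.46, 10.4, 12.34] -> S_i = 4.58 + 1.94*i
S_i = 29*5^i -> [29, 145, 725, 3625, 18125]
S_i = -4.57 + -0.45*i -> [-4.57, -5.02, -5.47, -5.92, -6.37]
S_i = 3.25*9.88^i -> [3.25, 32.11, 317.25, 3134.4, 30967.86]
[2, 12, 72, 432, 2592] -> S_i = 2*6^i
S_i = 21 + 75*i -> [21, 96, 171, 246, 321]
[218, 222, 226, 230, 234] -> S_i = 218 + 4*i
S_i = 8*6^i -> [8, 48, 288, 1728, 10368]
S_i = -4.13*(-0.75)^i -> [-4.13, 3.1, -2.32, 1.74, -1.31]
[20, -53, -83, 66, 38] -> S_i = Random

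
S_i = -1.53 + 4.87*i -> [-1.53, 3.34, 8.21, 13.08, 17.95]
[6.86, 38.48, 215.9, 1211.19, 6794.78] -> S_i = 6.86*5.61^i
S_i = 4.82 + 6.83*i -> [4.82, 11.65, 18.48, 25.31, 32.14]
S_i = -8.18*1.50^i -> [-8.18, -12.27, -18.4, -27.61, -41.41]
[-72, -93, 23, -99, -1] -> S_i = Random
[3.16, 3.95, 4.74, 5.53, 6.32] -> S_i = 3.16 + 0.79*i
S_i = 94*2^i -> [94, 188, 376, 752, 1504]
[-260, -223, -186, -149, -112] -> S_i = -260 + 37*i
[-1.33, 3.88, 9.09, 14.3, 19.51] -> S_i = -1.33 + 5.21*i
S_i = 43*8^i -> [43, 344, 2752, 22016, 176128]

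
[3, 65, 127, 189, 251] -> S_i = 3 + 62*i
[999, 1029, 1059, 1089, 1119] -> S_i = 999 + 30*i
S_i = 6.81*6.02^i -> [6.81, 41.0, 246.8, 1485.72, 8944.03]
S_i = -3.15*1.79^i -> [-3.15, -5.64, -10.09, -18.07, -32.34]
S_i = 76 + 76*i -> [76, 152, 228, 304, 380]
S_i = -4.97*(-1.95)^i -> [-4.97, 9.69, -18.9, 36.85, -71.86]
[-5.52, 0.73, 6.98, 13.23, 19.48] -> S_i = -5.52 + 6.25*i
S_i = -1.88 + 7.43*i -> [-1.88, 5.55, 12.98, 20.41, 27.84]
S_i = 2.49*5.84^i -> [2.49, 14.54, 84.92, 495.95, 2896.35]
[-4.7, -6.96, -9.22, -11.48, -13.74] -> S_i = -4.70 + -2.26*i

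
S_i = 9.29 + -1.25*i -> [9.29, 8.04, 6.79, 5.54, 4.29]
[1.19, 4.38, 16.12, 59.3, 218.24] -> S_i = 1.19*3.68^i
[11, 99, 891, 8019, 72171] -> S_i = 11*9^i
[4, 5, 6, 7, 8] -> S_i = 4 + 1*i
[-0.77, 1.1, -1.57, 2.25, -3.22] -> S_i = -0.77*(-1.43)^i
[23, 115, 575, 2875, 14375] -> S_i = 23*5^i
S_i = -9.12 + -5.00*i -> [-9.12, -14.12, -19.12, -24.12, -29.12]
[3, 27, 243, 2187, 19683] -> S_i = 3*9^i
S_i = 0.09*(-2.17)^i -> [0.09, -0.2, 0.42, -0.92, 2.0]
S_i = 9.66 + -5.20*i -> [9.66, 4.46, -0.74, -5.94, -11.14]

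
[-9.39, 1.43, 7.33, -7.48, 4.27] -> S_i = Random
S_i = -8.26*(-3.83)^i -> [-8.26, 31.64, -121.17, 464.06, -1777.36]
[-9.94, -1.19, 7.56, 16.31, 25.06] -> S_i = -9.94 + 8.75*i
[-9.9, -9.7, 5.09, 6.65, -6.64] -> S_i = Random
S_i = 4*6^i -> [4, 24, 144, 864, 5184]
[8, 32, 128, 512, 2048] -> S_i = 8*4^i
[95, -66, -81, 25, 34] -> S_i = Random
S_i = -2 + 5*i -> [-2, 3, 8, 13, 18]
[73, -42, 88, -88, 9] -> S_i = Random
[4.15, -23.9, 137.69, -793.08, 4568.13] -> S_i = 4.15*(-5.76)^i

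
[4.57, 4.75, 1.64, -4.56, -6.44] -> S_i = Random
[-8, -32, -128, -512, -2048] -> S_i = -8*4^i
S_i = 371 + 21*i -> [371, 392, 413, 434, 455]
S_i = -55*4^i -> [-55, -220, -880, -3520, -14080]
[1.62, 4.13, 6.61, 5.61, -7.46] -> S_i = Random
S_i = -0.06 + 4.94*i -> [-0.06, 4.88, 9.82, 14.76, 19.7]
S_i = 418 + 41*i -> [418, 459, 500, 541, 582]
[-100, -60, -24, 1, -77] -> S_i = Random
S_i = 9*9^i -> [9, 81, 729, 6561, 59049]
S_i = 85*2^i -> [85, 170, 340, 680, 1360]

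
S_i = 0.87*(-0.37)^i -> [0.87, -0.32, 0.12, -0.04, 0.02]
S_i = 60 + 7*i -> [60, 67, 74, 81, 88]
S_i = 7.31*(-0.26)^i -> [7.31, -1.9, 0.49, -0.13, 0.03]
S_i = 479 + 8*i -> [479, 487, 495, 503, 511]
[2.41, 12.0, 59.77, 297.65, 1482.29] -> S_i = 2.41*4.98^i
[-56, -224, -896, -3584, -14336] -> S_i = -56*4^i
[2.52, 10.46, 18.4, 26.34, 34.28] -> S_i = 2.52 + 7.94*i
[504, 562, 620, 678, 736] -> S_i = 504 + 58*i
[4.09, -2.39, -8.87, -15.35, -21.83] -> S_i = 4.09 + -6.48*i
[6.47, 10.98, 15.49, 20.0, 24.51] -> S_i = 6.47 + 4.51*i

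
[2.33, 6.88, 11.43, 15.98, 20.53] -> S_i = 2.33 + 4.55*i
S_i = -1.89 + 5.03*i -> [-1.89, 3.14, 8.17, 13.2, 18.23]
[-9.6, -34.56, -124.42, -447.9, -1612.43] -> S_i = -9.60*3.60^i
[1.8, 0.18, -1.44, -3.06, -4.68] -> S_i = 1.80 + -1.62*i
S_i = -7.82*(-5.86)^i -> [-7.82, 45.83, -268.54, 1573.62, -9221.41]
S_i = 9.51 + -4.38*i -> [9.51, 5.13, 0.75, -3.63, -8.01]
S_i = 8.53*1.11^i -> [8.53, 9.47, 10.51, 11.67, 12.95]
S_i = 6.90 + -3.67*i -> [6.9, 3.23, -0.44, -4.11, -7.78]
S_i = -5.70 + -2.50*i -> [-5.7, -8.2, -10.7, -13.2, -15.7]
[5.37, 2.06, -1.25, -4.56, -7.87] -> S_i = 5.37 + -3.31*i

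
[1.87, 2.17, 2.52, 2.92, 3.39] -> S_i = 1.87*1.16^i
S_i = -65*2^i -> [-65, -130, -260, -520, -1040]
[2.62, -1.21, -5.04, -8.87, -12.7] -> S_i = 2.62 + -3.83*i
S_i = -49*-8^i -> [-49, 392, -3136, 25088, -200704]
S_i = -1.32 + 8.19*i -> [-1.32, 6.87, 15.06, 23.25, 31.44]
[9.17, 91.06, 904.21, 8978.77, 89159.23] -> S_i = 9.17*9.93^i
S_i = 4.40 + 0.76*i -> [4.4, 5.16, 5.92, 6.68, 7.44]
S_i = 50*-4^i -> [50, -200, 800, -3200, 12800]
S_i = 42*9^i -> [42, 378, 3402, 30618, 275562]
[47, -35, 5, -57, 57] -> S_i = Random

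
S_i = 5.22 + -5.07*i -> [5.22, 0.15, -4.92, -9.99, -15.06]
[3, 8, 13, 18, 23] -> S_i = 3 + 5*i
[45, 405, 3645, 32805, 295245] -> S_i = 45*9^i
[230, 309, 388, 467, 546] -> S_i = 230 + 79*i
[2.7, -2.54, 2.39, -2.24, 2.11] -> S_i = 2.70*(-0.94)^i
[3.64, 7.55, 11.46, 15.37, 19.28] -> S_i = 3.64 + 3.91*i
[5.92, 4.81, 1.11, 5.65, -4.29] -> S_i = Random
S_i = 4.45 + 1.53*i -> [4.45, 5.98, 7.51, 9.04, 10.57]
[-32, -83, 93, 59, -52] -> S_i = Random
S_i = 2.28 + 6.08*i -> [2.28, 8.36, 14.44, 20.52, 26.6]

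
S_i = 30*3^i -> [30, 90, 270, 810, 2430]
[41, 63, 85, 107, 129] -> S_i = 41 + 22*i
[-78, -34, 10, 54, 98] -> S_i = -78 + 44*i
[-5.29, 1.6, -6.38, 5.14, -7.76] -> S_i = Random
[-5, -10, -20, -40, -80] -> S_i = -5*2^i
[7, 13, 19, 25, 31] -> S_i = 7 + 6*i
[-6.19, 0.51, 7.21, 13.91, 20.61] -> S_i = -6.19 + 6.70*i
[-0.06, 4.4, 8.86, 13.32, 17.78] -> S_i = -0.06 + 4.46*i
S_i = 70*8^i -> [70, 560, 4480, 35840, 286720]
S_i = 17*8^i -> [17, 136, 1088, 8704, 69632]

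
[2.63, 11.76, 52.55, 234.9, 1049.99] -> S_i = 2.63*4.47^i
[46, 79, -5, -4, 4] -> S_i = Random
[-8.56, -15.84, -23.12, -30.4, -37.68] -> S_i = -8.56 + -7.28*i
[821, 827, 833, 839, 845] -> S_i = 821 + 6*i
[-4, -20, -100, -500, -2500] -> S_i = -4*5^i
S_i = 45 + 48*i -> [45, 93, 141, 189, 237]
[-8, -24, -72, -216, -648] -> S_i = -8*3^i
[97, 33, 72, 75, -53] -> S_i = Random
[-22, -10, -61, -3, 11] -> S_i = Random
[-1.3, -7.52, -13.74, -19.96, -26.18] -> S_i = -1.30 + -6.22*i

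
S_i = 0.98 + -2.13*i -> [0.98, -1.15, -3.28, -5.41, -7.54]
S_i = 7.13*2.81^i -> [7.13, 20.04, 56.3, 158.2, 444.54]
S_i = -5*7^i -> [-5, -35, -245, -1715, -12005]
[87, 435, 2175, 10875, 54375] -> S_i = 87*5^i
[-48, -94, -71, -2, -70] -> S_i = Random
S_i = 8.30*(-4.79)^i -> [8.3, -39.76, 190.44, -912.19, 4369.38]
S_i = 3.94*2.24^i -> [3.94, 8.83, 19.77, 44.28, 99.19]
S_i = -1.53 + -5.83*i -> [-1.53, -7.36, -13.19, -19.02, -24.85]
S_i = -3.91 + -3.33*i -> [-3.91, -7.24, -10.57, -13.9, -17.23]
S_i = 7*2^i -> [7, 14, 28, 56, 112]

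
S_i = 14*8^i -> [14, 112, 896, 7168, 57344]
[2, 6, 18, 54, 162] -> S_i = 2*3^i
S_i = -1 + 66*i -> [-1, 65, 131, 197, 263]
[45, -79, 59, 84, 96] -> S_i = Random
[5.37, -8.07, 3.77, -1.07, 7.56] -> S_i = Random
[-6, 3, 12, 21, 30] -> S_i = -6 + 9*i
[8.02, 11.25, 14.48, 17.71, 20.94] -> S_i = 8.02 + 3.23*i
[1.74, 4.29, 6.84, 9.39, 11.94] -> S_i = 1.74 + 2.55*i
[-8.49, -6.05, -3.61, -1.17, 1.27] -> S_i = -8.49 + 2.44*i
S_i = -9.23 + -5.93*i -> [-9.23, -15.16, -21.09, -27.02, -32.95]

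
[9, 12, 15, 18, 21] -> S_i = 9 + 3*i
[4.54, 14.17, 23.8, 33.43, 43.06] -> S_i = 4.54 + 9.63*i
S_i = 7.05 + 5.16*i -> [7.05, 12.21, 17.37, 22.53, 27.69]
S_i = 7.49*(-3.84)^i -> [7.49, -28.76, 110.44, -424.11, 1628.57]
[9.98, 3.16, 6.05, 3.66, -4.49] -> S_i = Random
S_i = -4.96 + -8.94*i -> [-4.96, -13.9, -22.84, -31.78, -40.72]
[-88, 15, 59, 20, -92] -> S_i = Random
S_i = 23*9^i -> [23, 207, 1863, 16767, 150903]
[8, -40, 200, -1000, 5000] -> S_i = 8*-5^i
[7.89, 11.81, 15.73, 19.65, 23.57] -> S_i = 7.89 + 3.92*i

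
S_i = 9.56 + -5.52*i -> [9.56, 4.04, -1.48, -7.0, -12.52]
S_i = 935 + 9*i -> [935, 944, 953, 962, 971]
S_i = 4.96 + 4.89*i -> [4.96, 9.85, 14.74, 19.63, 24.52]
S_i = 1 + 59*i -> [1, 60, 119, 178, 237]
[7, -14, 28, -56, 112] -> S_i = 7*-2^i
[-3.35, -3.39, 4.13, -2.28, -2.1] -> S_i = Random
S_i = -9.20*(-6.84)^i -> [-9.2, 62.93, -430.43, 2944.12, -20137.81]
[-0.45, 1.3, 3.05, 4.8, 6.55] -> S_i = -0.45 + 1.75*i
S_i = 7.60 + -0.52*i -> [7.6, 7.08, 6.56, 6.04, 5.52]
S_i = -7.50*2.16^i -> [-7.5, -16.2, -34.99, -75.58, -163.26]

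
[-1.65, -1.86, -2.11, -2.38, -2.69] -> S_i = -1.65*1.13^i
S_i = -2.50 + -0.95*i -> [-2.5, -3.45, -4.4, -5.35, -6.3]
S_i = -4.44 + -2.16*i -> [-4.44, -6.6, -8.76, -10.92, -13.08]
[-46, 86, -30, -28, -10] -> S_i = Random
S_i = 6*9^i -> [6, 54, 486, 4374, 39366]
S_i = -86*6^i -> [-86, -516, -3096, -18576, -111456]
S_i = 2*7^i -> [2, 14, 98, 686, 4802]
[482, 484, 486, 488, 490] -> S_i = 482 + 2*i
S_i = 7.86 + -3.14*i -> [7.86, 4.72, 1.58, -1.56, -4.7]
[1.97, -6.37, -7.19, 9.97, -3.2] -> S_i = Random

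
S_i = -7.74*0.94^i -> [-7.74, -7.28, -6.84, -6.43, -6.04]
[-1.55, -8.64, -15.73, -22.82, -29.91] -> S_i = -1.55 + -7.09*i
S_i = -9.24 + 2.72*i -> [-9.24, -6.52, -3.8, -1.08, 1.64]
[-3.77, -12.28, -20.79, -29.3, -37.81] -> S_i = -3.77 + -8.51*i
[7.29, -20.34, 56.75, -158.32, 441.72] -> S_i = 7.29*(-2.79)^i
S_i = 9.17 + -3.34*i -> [9.17, 5.83, 2.49, -0.85, -4.19]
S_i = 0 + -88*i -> [0, -88, -176, -264, -352]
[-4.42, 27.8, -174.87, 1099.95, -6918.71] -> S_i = -4.42*(-6.29)^i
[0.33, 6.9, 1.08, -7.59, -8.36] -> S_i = Random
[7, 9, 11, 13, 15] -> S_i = 7 + 2*i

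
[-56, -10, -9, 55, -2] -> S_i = Random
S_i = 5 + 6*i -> [5, 11, 17, 23, 29]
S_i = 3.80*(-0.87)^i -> [3.8, -3.31, 2.88, -2.5, 2.18]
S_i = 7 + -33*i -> [7, -26, -59, -92, -125]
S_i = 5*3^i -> [5, 15, 45, 135, 405]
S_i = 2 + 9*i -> [2, 11, 20, 29, 38]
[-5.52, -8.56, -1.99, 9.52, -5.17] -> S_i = Random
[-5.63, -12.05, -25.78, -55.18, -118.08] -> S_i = -5.63*2.14^i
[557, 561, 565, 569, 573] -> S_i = 557 + 4*i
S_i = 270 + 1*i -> [270, 271, 272, 273, 274]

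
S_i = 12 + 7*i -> [12, 19, 26, 33, 40]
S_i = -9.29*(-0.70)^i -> [-9.29, 6.5, -4.55, 3.19, -2.23]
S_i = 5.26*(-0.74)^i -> [5.26, -3.89, 2.88, -2.13, 1.58]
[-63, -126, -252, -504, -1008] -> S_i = -63*2^i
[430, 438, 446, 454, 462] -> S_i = 430 + 8*i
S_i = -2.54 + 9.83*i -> [-2.54, 7.29, 17.12, 26.95, 36.78]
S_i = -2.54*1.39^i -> [-2.54, -3.53, -4.91, -6.82, -9.48]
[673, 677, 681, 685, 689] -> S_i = 673 + 4*i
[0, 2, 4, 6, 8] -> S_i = 0 + 2*i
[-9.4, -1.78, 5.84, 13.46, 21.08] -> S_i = -9.40 + 7.62*i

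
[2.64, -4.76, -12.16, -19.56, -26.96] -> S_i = 2.64 + -7.40*i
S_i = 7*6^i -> [7, 42, 252, 1512, 9072]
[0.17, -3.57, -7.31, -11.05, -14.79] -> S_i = 0.17 + -3.74*i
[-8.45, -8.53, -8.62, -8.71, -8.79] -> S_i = -8.45*1.01^i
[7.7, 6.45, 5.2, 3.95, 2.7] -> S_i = 7.70 + -1.25*i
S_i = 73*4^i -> [73, 292, 1168, 4672, 18688]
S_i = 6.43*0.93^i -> [6.43, 5.98, 5.56, 5.17, 4.81]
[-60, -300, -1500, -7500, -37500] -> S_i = -60*5^i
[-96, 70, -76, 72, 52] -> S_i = Random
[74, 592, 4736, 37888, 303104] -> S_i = 74*8^i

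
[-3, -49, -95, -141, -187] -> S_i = -3 + -46*i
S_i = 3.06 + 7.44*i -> [3.06, 10.5, 17.94, 25.38, 32.82]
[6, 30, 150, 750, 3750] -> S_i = 6*5^i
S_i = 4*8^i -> [4, 32, 256, 2048, 16384]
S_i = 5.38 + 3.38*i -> [5.38, 8.76, 12.14, 15.52, 18.9]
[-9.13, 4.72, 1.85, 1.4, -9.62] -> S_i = Random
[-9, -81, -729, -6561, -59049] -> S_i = -9*9^i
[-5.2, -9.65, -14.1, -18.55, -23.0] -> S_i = -5.20 + -4.45*i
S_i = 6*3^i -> [6, 18, 54, 162, 486]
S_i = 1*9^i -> [1, 9, 81, 729, 6561]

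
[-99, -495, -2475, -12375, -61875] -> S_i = -99*5^i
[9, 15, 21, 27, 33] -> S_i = 9 + 6*i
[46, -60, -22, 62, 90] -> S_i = Random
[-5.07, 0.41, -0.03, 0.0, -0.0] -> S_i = -5.07*(-0.08)^i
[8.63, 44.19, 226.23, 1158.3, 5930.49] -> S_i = 8.63*5.12^i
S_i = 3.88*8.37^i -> [3.88, 32.48, 271.82, 2275.14, 19042.92]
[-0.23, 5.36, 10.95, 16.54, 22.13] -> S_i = -0.23 + 5.59*i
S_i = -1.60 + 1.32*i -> [-1.6, -0.28, 1.04, 2.36, 3.68]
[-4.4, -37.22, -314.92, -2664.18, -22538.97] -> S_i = -4.40*8.46^i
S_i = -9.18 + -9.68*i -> [-9.18, -18.86, -28.54, -38.22, -47.9]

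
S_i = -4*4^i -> [-4, -16, -64, -256, -1024]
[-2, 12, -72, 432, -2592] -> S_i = -2*-6^i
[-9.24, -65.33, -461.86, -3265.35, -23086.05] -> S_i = -9.24*7.07^i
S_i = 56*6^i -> [56, 336, 2016, 12096, 72576]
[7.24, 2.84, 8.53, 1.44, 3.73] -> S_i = Random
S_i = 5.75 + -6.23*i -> [5.75, -0.48, -6.71, -12.94, -19.17]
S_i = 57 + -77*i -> [57, -20, -97, -174, -251]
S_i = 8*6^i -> [8, 48, 288, 1728, 10368]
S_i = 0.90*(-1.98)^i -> [0.9, -1.78, 3.53, -6.99, 13.83]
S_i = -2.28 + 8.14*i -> [-2.28, 5.86, 14.0, 22.14, 30.28]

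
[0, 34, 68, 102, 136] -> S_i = 0 + 34*i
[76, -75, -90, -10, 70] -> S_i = Random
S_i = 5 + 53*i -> [5, 58, 111, 164, 217]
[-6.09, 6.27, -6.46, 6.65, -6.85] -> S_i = -6.09*(-1.03)^i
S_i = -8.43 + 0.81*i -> [-8.43, -7.62, -6.81, -6.0, -5.19]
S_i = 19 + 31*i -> [19, 50, 81, 112, 143]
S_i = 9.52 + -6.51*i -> [9.52, 3.01, -3.5, -10.01, -16.52]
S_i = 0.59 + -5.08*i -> [0.59, -4.49, -9.57, -14.65, -19.73]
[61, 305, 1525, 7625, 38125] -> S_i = 61*5^i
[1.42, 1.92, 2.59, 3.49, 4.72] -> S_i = 1.42*1.35^i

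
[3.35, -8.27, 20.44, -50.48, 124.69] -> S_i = 3.35*(-2.47)^i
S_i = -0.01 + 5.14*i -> [-0.01, 5.13, 10.27, 15.41, 20.55]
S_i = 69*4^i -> [69, 276, 1104, 4416, 17664]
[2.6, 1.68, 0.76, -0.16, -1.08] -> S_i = 2.60 + -0.92*i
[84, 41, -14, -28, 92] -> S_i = Random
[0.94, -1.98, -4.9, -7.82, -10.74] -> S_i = 0.94 + -2.92*i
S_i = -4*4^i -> [-4, -16, -64, -256, -1024]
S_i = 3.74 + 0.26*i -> [3.74, 4.0, 4.26, 4.52, 4.78]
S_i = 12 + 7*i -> [12, 19, 26, 33, 40]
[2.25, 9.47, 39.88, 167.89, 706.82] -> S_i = 2.25*4.21^i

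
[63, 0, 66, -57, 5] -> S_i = Random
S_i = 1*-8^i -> [1, -8, 64, -512, 4096]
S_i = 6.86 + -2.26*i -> [6.86, 4.6, 2.34, 0.08, -2.18]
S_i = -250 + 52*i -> [-250, -198, -146, -94, -42]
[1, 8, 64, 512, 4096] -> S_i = 1*8^i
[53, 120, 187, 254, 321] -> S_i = 53 + 67*i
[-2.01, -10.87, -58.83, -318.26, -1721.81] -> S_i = -2.01*5.41^i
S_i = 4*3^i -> [4, 12, 36, 108, 324]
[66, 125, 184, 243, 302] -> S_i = 66 + 59*i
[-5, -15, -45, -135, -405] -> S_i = -5*3^i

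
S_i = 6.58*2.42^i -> [6.58, 15.92, 38.54, 93.25, 225.68]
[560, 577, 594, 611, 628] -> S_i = 560 + 17*i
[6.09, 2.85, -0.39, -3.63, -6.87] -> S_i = 6.09 + -3.24*i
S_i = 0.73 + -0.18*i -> [0.73, 0.55, 0.37, 0.19, 0.01]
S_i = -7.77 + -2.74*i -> [-7.77, -10.51, -13.25, -15.99, -18.73]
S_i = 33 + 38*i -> [33, 71, 109, 147, 185]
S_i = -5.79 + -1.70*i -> [-5.79, -7.49, -9.19, -10.89, -12.59]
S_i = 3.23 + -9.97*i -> [3.23, -6.74, -16.71, -26.68, -36.65]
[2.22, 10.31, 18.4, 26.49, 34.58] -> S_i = 2.22 + 8.09*i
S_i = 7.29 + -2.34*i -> [7.29, 4.95, 2.61, 0.27, -2.07]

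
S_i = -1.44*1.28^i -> [-1.44, -1.84, -2.36, -3.02, -3.87]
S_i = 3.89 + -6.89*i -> [3.89, -3.0, -9.89, -16.78, -23.67]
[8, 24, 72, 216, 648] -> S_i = 8*3^i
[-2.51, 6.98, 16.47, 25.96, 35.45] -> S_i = -2.51 + 9.49*i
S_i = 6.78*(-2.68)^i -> [6.78, -18.17, 48.7, -130.51, 349.76]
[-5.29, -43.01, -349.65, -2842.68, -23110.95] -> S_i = -5.29*8.13^i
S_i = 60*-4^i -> [60, -240, 960, -3840, 15360]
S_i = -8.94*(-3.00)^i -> [-8.94, 26.82, -80.46, 241.38, -724.14]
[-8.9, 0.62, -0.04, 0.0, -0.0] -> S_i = -8.90*(-0.07)^i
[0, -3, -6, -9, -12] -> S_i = 0 + -3*i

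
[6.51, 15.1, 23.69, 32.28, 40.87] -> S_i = 6.51 + 8.59*i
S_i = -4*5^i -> [-4, -20, -100, -500, -2500]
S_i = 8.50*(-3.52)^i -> [8.5, -29.92, 105.32, -370.72, 1304.94]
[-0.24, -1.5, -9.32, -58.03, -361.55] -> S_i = -0.24*6.23^i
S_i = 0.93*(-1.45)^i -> [0.93, -1.35, 1.96, -2.84, 4.11]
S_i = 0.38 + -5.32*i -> [0.38, -4.94, -10.26, -15.58, -20.9]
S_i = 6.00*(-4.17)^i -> [6.0, -25.02, 104.33, -435.07, 1814.24]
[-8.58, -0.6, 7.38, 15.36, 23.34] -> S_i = -8.58 + 7.98*i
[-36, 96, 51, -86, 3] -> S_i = Random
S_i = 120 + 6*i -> [120, 126, 132, 138, 144]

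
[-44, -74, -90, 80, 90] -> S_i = Random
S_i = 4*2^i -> [4, 8, 16, 32, 64]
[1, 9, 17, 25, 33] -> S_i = 1 + 8*i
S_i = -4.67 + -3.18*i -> [-4.67, -7.85, -11.03, -14.21, -17.39]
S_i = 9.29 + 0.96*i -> [9.29, 10.25, 11.21, 12.17, 13.13]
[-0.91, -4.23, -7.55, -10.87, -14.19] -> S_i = -0.91 + -3.32*i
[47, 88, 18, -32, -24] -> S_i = Random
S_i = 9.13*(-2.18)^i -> [9.13, -19.9, 43.39, -94.59, 206.2]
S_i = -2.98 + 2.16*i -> [-2.98, -0.82, 1.34, 3.5, 5.66]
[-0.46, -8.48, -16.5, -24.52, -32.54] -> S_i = -0.46 + -8.02*i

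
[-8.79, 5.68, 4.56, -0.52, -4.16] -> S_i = Random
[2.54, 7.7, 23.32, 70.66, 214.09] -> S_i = 2.54*3.03^i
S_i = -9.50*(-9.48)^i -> [-9.5, 90.06, -853.77, 8093.73, -76728.54]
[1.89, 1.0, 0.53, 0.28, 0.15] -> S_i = 1.89*0.53^i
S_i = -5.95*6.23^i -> [-5.95, -37.07, -230.94, -1438.74, -8963.33]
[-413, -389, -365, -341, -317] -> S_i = -413 + 24*i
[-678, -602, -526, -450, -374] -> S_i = -678 + 76*i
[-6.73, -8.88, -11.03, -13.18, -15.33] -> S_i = -6.73 + -2.15*i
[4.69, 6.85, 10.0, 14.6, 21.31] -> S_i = 4.69*1.46^i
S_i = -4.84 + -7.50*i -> [-4.84, -12.34, -19.84, -27.34, -34.84]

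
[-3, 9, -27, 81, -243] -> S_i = -3*-3^i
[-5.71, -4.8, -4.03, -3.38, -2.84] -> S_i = -5.71*0.84^i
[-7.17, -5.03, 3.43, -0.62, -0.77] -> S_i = Random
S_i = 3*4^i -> [3, 12, 48, 192, 768]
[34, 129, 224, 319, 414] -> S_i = 34 + 95*i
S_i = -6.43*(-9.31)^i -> [-6.43, 59.86, -557.33, 5188.72, -48306.96]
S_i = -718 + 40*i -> [-718, -678, -638, -598, -558]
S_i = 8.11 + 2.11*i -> [8.11, 10.22, 12.33, 14.44, 16.55]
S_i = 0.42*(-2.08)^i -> [0.42, -0.87, 1.82, -3.78, 7.86]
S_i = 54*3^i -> [54, 162, 486, 1458, 4374]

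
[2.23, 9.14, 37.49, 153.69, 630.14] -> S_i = 2.23*4.10^i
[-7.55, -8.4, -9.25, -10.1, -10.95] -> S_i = -7.55 + -0.85*i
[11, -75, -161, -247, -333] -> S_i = 11 + -86*i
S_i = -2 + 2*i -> [-2, 0, 2, 4, 6]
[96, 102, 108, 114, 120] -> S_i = 96 + 6*i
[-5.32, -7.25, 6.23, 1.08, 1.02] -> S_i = Random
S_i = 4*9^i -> [4, 36, 324, 2916, 26244]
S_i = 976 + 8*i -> [976, 984, 992, 1000, 1008]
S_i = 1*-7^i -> [1, -7, 49, -343, 2401]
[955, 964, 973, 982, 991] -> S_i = 955 + 9*i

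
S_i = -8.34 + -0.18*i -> [-8.34, -8.52, -8.7, -8.88, -9.06]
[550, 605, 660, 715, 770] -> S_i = 550 + 55*i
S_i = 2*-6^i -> [2, -12, 72, -432, 2592]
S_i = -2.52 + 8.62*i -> [-2.52, 6.1, 14.72, 23.34, 31.96]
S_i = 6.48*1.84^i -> [6.48, 11.92, 21.94, 40.37, 74.28]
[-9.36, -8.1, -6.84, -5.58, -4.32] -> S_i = -9.36 + 1.26*i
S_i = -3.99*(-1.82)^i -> [-3.99, 7.26, -13.22, 24.05, -43.78]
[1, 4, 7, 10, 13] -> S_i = 1 + 3*i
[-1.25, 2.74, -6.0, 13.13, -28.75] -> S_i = -1.25*(-2.19)^i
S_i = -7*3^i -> [-7, -21, -63, -189, -567]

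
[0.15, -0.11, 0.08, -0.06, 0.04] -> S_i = 0.15*(-0.73)^i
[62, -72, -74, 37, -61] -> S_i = Random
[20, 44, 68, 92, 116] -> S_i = 20 + 24*i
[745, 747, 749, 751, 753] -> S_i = 745 + 2*i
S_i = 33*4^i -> [33, 132, 528, 2112, 8448]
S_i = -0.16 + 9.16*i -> [-0.16, 9.0, 18.16, 27.32, 36.48]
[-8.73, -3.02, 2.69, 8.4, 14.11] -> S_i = -8.73 + 5.71*i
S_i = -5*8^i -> [-5, -40, -320, -2560, -20480]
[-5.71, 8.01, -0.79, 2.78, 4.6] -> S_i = Random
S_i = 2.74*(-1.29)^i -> [2.74, -3.53, 4.56, -5.88, 7.59]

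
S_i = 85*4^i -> [85, 340, 1360, 5440, 21760]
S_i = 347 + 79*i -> [347, 426, 505, 584, 663]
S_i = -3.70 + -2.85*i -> [-3.7, -6.55, -9.4, -12.25, -15.1]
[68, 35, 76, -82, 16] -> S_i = Random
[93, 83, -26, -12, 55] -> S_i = Random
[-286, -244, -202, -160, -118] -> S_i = -286 + 42*i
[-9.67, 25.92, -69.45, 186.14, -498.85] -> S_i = -9.67*(-2.68)^i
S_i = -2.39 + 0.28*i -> [-2.39, -2.11, -1.83, -1.55, -1.27]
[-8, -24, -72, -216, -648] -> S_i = -8*3^i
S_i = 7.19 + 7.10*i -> [7.19, 14.29, 21.39, 28.49, 35.59]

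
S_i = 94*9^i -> [94, 846, 7614, 68526, 616734]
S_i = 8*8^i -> [8, 64, 512, 4096, 32768]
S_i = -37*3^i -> [-37, -111, -333, -999, -2997]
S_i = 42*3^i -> [42, 126, 378, 1134, 3402]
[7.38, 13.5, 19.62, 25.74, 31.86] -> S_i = 7.38 + 6.12*i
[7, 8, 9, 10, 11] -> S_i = 7 + 1*i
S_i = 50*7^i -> [50, 350, 2450, 17150, 120050]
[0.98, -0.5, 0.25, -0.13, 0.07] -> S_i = 0.98*(-0.51)^i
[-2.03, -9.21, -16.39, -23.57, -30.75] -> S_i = -2.03 + -7.18*i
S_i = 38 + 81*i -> [38, 119, 200, 281, 362]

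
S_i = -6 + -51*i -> [-6, -57, -108, -159, -210]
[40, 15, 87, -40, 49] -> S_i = Random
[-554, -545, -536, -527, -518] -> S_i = -554 + 9*i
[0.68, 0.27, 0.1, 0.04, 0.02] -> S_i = 0.68*0.39^i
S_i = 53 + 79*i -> [53, 132, 211, 290, 369]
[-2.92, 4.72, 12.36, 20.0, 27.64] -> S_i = -2.92 + 7.64*i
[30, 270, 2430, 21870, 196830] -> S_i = 30*9^i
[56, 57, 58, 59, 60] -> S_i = 56 + 1*i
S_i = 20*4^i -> [20, 80, 320, 1280, 5120]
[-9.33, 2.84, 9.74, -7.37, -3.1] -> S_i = Random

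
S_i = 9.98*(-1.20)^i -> [9.98, -11.98, 14.37, -17.25, 20.69]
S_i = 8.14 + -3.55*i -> [8.14, 4.59, 1.04, -2.51, -6.06]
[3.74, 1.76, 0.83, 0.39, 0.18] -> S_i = 3.74*0.47^i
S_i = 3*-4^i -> [3, -12, 48, -192, 768]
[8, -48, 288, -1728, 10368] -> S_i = 8*-6^i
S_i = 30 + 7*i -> [30, 37, 44, 51, 58]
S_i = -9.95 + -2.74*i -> [-9.95, -12.69, -15.43, -18.17, -20.91]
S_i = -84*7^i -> [-84, -588, -4116, -28812, -201684]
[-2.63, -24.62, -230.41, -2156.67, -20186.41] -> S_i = -2.63*9.36^i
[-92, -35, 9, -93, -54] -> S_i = Random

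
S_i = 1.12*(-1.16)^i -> [1.12, -1.3, 1.51, -1.75, 2.03]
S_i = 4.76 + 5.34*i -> [4.76, 10.1, 15.44, 20.78, 26.12]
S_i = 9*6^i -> [9, 54, 324, 1944, 11664]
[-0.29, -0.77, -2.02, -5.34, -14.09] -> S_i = -0.29*2.64^i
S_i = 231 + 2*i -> [231, 233, 235, 237, 239]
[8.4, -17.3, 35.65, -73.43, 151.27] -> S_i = 8.40*(-2.06)^i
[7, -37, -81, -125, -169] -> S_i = 7 + -44*i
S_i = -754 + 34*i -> [-754, -720, -686, -652, -618]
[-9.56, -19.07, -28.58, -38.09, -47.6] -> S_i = -9.56 + -9.51*i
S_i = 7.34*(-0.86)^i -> [7.34, -6.31, 5.43, -4.67, 4.02]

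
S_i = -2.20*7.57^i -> [-2.2, -16.65, -126.07, -954.36, -7224.47]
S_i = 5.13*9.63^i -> [5.13, 49.4, 475.74, 4581.38, 44118.68]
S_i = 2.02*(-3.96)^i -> [2.02, -8.0, 31.68, -125.44, 496.74]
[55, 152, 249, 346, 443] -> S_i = 55 + 97*i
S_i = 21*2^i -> [21, 42, 84, 168, 336]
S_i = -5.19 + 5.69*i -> [-5.19, 0.5, 6.19, 11.88, 17.57]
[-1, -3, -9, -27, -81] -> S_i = -1*3^i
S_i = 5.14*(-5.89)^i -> [5.14, -30.27, 178.32, -1050.29, 6186.2]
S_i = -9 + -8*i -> [-9, -17, -25, -33, -41]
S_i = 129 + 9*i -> [129, 138, 147, 156, 165]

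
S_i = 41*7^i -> [41, 287, 2009, 14063, 98441]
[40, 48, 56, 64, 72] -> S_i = 40 + 8*i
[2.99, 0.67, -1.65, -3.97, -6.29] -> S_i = 2.99 + -2.32*i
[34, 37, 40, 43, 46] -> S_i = 34 + 3*i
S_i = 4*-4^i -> [4, -16, 64, -256, 1024]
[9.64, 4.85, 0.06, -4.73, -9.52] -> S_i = 9.64 + -4.79*i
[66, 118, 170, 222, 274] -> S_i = 66 + 52*i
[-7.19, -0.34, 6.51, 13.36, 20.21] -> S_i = -7.19 + 6.85*i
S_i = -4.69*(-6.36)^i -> [-4.69, 29.83, -189.71, 1206.55, -7673.64]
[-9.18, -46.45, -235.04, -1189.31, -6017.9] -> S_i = -9.18*5.06^i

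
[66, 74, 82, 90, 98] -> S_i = 66 + 8*i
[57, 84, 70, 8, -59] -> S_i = Random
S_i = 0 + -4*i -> [0, -4, -8, -12, -16]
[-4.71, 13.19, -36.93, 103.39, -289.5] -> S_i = -4.71*(-2.80)^i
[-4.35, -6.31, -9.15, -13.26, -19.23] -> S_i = -4.35*1.45^i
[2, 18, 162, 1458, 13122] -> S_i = 2*9^i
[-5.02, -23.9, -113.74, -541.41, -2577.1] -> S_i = -5.02*4.76^i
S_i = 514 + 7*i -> [514, 521, 528, 535, 542]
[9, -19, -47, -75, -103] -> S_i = 9 + -28*i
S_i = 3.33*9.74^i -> [3.33, 32.43, 315.91, 3076.95, 29969.54]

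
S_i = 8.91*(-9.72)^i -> [8.91, -86.61, 841.8, -8182.32, 79532.16]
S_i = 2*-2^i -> [2, -4, 8, -16, 32]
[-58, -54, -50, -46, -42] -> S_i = -58 + 4*i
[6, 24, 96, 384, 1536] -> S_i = 6*4^i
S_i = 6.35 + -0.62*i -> [6.35, 5.73, 5.11, 4.49, 3.87]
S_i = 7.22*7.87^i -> [7.22, 56.82, 447.18, 3519.34, 27697.22]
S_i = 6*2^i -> [6, 12, 24, 48, 96]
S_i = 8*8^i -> [8, 64, 512, 4096, 32768]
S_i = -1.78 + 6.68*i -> [-1.78, 4.9, 11.58, 18.26, 24.94]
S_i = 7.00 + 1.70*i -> [7.0, 8.7, 10.4, 12.1, 13.8]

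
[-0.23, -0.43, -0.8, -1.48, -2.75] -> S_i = -0.23*1.86^i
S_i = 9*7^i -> [9, 63, 441, 3087, 21609]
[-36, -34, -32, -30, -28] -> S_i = -36 + 2*i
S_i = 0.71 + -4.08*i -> [0.71, -3.37, -7.45, -11.53, -15.61]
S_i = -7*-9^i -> [-7, 63, -567, 5103, -45927]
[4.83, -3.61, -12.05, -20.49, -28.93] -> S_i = 4.83 + -8.44*i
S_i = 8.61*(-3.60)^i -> [8.61, -31.0, 111.59, -401.71, 1446.15]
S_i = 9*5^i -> [9, 45, 225, 1125, 5625]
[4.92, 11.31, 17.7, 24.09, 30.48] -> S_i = 4.92 + 6.39*i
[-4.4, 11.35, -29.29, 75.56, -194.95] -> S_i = -4.40*(-2.58)^i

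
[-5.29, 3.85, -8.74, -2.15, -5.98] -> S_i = Random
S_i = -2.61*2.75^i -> [-2.61, -7.18, -19.74, -54.28, -149.27]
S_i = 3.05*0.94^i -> [3.05, 2.87, 2.69, 2.53, 2.38]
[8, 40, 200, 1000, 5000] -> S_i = 8*5^i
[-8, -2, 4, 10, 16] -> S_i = -8 + 6*i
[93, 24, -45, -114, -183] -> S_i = 93 + -69*i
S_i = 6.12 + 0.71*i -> [6.12, 6.83, 7.54, 8.25, 8.96]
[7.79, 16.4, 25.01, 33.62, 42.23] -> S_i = 7.79 + 8.61*i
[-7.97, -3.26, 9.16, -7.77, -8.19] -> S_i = Random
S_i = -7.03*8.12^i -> [-7.03, -57.08, -463.52, -3763.77, -30561.84]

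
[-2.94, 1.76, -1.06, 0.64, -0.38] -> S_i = -2.94*(-0.60)^i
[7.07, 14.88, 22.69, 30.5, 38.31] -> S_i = 7.07 + 7.81*i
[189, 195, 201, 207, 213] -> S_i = 189 + 6*i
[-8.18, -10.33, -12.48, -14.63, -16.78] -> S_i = -8.18 + -2.15*i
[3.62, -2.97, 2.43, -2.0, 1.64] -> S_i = 3.62*(-0.82)^i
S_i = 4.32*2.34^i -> [4.32, 10.11, 23.65, 55.35, 129.52]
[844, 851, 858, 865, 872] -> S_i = 844 + 7*i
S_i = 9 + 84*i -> [9, 93, 177, 261, 345]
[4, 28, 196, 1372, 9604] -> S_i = 4*7^i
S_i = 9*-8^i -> [9, -72, 576, -4608, 36864]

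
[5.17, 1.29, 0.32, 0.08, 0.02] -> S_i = 5.17*0.25^i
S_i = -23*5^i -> [-23, -115, -575, -2875, -14375]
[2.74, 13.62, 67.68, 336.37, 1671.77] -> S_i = 2.74*4.97^i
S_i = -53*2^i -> [-53, -106, -212, -424, -848]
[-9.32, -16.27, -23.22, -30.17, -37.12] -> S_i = -9.32 + -6.95*i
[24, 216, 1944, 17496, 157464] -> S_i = 24*9^i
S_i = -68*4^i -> [-68, -272, -1088, -4352, -17408]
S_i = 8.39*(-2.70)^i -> [8.39, -22.65, 61.16, -165.14, 445.88]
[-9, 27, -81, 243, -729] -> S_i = -9*-3^i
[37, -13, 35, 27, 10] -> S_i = Random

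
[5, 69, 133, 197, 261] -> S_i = 5 + 64*i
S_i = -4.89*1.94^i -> [-4.89, -9.49, -18.4, -35.7, -69.27]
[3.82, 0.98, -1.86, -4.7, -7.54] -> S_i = 3.82 + -2.84*i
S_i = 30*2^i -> [30, 60, 120, 240, 480]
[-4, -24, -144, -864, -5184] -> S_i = -4*6^i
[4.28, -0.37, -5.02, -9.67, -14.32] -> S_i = 4.28 + -4.65*i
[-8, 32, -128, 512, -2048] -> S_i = -8*-4^i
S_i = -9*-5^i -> [-9, 45, -225, 1125, -5625]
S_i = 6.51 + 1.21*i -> [6.51, 7.72, 8.93, 10.14, 11.35]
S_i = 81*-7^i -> [81, -567, 3969, -27783, 194481]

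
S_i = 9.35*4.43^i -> [9.35, 41.42, 183.49, 812.87, 3601.03]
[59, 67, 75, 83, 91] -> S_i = 59 + 8*i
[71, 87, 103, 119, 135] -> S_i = 71 + 16*i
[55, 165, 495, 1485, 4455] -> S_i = 55*3^i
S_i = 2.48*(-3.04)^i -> [2.48, -7.54, 22.92, -69.67, 211.81]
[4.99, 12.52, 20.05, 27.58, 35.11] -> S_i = 4.99 + 7.53*i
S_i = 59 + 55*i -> [59, 114, 169, 224, 279]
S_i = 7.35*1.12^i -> [7.35, 8.23, 9.22, 10.33, 11.57]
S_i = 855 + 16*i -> [855, 871, 887, 903, 919]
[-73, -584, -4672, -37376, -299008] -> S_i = -73*8^i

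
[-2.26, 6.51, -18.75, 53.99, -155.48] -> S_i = -2.26*(-2.88)^i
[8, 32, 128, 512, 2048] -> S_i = 8*4^i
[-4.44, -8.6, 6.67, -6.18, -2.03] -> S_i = Random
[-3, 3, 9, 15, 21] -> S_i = -3 + 6*i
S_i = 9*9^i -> [9, 81, 729, 6561, 59049]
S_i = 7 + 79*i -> [7, 86, 165, 244, 323]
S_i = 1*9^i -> [1, 9, 81, 729, 6561]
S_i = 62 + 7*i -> [62, 69, 76, 83, 90]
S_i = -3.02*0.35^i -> [-3.02, -1.06, -0.37, -0.13, -0.05]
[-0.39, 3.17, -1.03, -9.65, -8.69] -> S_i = Random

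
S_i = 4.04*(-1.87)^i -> [4.04, -7.55, 14.13, -26.42, 49.4]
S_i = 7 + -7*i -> [7, 0, -7, -14, -21]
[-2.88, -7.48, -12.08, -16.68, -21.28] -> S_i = -2.88 + -4.60*i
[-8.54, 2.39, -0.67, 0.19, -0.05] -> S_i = -8.54*(-0.28)^i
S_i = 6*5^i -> [6, 30, 150, 750, 3750]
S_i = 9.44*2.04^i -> [9.44, 19.26, 39.29, 80.14, 163.49]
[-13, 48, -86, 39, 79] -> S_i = Random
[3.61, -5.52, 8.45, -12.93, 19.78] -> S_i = 3.61*(-1.53)^i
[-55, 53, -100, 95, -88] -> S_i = Random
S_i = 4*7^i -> [4, 28, 196, 1372, 9604]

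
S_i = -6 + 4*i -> [-6, -2, 2, 6, 10]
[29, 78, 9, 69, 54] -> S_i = Random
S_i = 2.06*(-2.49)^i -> [2.06, -5.13, 12.77, -31.8, 79.19]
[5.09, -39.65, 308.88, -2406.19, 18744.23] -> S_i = 5.09*(-7.79)^i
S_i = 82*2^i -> [82, 164, 328, 656, 1312]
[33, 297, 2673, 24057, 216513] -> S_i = 33*9^i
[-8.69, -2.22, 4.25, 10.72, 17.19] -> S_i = -8.69 + 6.47*i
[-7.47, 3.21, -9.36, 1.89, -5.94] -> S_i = Random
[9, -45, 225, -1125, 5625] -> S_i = 9*-5^i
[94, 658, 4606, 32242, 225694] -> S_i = 94*7^i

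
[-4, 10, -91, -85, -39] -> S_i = Random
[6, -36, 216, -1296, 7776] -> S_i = 6*-6^i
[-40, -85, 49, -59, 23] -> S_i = Random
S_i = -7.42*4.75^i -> [-7.42, -35.24, -167.41, -795.22, -3777.27]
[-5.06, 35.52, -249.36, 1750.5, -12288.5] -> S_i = -5.06*(-7.02)^i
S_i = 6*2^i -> [6, 12, 24, 48, 96]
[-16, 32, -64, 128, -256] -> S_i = -16*-2^i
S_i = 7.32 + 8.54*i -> [7.32, 15.86, 24.4, 32.94, 41.48]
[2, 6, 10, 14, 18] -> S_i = 2 + 4*i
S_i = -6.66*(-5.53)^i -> [-6.66, 36.83, -203.67, 1126.29, -6228.38]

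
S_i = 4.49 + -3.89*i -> [4.49, 0.6, -3.29, -7.18, -11.07]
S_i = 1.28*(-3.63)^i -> [1.28, -4.65, 16.87, -61.23, 222.25]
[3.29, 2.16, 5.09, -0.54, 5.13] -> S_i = Random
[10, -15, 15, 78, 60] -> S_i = Random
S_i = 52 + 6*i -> [52, 58, 64, 70, 76]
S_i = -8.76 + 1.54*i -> [-8.76, -7.22, -5.68, -4.14, -2.6]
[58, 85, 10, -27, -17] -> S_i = Random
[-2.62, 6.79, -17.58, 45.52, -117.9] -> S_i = -2.62*(-2.59)^i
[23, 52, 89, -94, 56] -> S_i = Random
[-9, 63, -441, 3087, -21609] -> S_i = -9*-7^i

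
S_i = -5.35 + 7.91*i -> [-5.35, 2.56, 10.47, 18.38, 26.29]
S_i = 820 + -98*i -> [820, 722, 624, 526, 428]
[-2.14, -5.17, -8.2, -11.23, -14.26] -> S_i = -2.14 + -3.03*i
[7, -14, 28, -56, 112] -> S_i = 7*-2^i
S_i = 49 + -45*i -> [49, 4, -41, -86, -131]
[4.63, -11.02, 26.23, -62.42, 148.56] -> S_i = 4.63*(-2.38)^i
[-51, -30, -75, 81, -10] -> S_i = Random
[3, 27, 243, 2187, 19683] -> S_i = 3*9^i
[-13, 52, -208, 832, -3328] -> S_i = -13*-4^i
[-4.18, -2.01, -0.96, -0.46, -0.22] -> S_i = -4.18*0.48^i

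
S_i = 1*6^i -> [1, 6, 36, 216, 1296]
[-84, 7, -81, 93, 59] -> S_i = Random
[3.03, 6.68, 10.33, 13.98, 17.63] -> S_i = 3.03 + 3.65*i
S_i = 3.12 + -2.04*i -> [3.12, 1.08, -0.96, -3.0, -5.04]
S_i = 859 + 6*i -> [859, 865, 871, 877, 883]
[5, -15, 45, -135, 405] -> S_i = 5*-3^i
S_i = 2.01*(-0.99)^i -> [2.01, -1.99, 1.97, -1.95, 1.93]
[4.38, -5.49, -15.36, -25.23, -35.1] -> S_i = 4.38 + -9.87*i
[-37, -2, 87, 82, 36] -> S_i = Random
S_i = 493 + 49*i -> [493, 542, 591, 640, 689]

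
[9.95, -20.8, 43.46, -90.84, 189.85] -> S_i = 9.95*(-2.09)^i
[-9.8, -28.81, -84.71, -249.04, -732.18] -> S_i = -9.80*2.94^i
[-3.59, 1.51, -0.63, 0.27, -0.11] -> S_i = -3.59*(-0.42)^i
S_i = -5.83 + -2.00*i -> [-5.83, -7.83, -9.83, -11.83, -13.83]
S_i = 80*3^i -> [80, 240, 720, 2160, 6480]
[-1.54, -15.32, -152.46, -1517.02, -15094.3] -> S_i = -1.54*9.95^i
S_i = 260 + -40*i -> [260, 220, 180, 140, 100]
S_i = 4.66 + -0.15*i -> [4.66, 4.51, 4.36, 4.21, 4.06]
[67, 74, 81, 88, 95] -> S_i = 67 + 7*i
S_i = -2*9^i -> [-2, -18, -162, -1458, -13122]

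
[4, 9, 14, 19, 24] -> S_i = 4 + 5*i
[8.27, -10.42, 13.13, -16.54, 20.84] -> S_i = 8.27*(-1.26)^i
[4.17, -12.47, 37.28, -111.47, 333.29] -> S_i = 4.17*(-2.99)^i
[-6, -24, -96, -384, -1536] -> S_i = -6*4^i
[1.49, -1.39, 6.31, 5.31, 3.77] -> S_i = Random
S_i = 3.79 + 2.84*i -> [3.79, 6.63, 9.47, 12.31, 15.15]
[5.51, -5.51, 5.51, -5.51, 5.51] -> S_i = 5.51*(-1.00)^i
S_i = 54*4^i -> [54, 216, 864, 3456, 13824]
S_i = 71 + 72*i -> [71, 143, 215, 287, 359]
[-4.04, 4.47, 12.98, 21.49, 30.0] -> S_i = -4.04 + 8.51*i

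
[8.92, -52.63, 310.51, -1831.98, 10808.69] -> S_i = 8.92*(-5.90)^i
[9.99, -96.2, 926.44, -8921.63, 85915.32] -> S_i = 9.99*(-9.63)^i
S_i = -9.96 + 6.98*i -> [-9.96, -2.98, 4.0, 10.98, 17.96]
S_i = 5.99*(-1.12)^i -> [5.99, -6.71, 7.51, -8.42, 9.43]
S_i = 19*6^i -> [19, 114, 684, 4104, 24624]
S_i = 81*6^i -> [81, 486, 2916, 17496, 104976]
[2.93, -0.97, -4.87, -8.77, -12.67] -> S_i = 2.93 + -3.90*i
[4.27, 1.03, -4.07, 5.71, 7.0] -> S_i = Random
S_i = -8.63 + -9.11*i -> [-8.63, -17.74, -26.85, -35.96, -45.07]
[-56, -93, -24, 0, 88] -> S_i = Random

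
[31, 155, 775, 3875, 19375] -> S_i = 31*5^i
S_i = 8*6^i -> [8, 48, 288, 1728, 10368]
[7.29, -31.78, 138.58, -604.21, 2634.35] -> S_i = 7.29*(-4.36)^i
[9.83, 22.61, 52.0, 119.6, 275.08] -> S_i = 9.83*2.30^i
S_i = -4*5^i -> [-4, -20, -100, -500, -2500]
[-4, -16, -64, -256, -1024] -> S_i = -4*4^i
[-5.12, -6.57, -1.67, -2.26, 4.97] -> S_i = Random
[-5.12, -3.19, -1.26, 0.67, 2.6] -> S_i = -5.12 + 1.93*i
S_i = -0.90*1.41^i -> [-0.9, -1.27, -1.79, -2.52, -3.56]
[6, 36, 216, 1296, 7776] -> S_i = 6*6^i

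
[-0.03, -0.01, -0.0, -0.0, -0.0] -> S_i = -0.03*0.19^i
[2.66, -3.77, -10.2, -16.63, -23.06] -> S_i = 2.66 + -6.43*i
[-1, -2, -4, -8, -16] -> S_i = -1*2^i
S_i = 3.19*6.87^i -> [3.19, 21.92, 150.56, 1034.33, 7105.88]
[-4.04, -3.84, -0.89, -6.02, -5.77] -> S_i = Random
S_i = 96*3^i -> [96, 288, 864, 2592, 7776]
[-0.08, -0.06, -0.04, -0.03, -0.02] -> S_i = -0.08*0.69^i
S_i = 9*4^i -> [9, 36, 144, 576, 2304]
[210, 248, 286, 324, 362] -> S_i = 210 + 38*i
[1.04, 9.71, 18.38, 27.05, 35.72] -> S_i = 1.04 + 8.67*i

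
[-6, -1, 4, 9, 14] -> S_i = -6 + 5*i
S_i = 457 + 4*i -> [457, 461, 465, 469, 473]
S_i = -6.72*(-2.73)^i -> [-6.72, 18.35, -50.08, 136.73, -373.27]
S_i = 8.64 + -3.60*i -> [8.64, 5.04, 1.44, -2.16, -5.76]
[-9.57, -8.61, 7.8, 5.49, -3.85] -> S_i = Random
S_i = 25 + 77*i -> [25, 102, 179, 256, 333]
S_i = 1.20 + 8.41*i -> [1.2, 9.61, 18.02, 26.43, 34.84]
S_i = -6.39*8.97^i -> [-6.39, -57.32, -514.15, -4611.88, -41368.58]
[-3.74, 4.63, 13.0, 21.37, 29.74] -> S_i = -3.74 + 8.37*i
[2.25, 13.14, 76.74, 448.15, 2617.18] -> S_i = 2.25*5.84^i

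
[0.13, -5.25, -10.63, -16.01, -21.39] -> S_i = 0.13 + -5.38*i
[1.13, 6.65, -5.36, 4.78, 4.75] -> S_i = Random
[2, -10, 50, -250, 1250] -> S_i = 2*-5^i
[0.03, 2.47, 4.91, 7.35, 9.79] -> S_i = 0.03 + 2.44*i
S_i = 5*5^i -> [5, 25, 125, 625, 3125]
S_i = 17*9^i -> [17, 153, 1377, 12393, 111537]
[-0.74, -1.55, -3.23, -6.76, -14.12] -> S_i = -0.74*2.09^i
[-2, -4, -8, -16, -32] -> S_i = -2*2^i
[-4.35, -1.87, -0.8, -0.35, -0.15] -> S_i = -4.35*0.43^i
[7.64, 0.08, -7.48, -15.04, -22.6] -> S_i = 7.64 + -7.56*i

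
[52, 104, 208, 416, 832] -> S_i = 52*2^i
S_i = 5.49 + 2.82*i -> [5.49, 8.31, 11.13, 13.95, 16.77]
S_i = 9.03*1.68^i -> [9.03, 15.17, 25.49, 42.82, 71.93]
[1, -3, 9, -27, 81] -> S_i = 1*-3^i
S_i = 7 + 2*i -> [7, 9, 11, 13, 15]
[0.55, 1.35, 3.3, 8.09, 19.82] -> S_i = 0.55*2.45^i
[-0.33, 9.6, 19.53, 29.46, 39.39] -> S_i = -0.33 + 9.93*i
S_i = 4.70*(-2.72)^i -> [4.7, -12.78, 34.77, -94.58, 257.26]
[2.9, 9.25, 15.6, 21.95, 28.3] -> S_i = 2.90 + 6.35*i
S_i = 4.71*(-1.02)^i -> [4.71, -4.8, 4.9, -5.0, 5.1]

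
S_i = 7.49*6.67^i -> [7.49, 49.96, 333.22, 2222.59, 14824.67]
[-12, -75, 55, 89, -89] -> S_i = Random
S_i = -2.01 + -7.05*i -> [-2.01, -9.06, -16.11, -23.16, -30.21]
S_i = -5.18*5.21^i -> [-5.18, -26.99, -140.61, -732.56, -3816.64]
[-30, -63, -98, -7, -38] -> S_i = Random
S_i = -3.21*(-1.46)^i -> [-3.21, 4.69, -6.84, 9.99, -14.59]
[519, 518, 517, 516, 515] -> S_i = 519 + -1*i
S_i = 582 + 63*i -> [582, 645, 708, 771, 834]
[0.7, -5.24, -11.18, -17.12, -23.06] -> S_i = 0.70 + -5.94*i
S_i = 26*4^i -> [26, 104, 416, 1664, 6656]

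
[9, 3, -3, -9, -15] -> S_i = 9 + -6*i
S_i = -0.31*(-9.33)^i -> [-0.31, 2.89, -26.99, 251.77, -2349.03]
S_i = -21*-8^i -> [-21, 168, -1344, 10752, -86016]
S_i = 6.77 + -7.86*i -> [6.77, -1.09, -8.95, -16.81, -24.67]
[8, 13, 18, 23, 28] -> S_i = 8 + 5*i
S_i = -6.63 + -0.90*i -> [-6.63, -7.53, -8.43, -9.33, -10.23]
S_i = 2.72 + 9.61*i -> [2.72, 12.33, 21.94, 31.55, 41.16]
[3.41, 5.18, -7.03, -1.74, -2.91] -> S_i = Random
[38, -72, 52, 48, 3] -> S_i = Random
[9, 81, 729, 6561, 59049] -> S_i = 9*9^i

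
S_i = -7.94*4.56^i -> [-7.94, -36.21, -165.1, -752.86, -3433.05]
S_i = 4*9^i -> [4, 36, 324, 2916, 26244]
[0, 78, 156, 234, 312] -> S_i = 0 + 78*i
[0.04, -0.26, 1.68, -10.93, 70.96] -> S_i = 0.04*(-6.49)^i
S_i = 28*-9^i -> [28, -252, 2268, -20412, 183708]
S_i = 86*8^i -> [86, 688, 5504, 44032, 352256]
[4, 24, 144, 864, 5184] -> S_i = 4*6^i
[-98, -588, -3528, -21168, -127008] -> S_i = -98*6^i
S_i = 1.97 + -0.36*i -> [1.97, 1.61, 1.25, 0.89, 0.53]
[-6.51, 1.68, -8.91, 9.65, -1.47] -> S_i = Random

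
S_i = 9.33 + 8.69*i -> [9.33, 18.02, 26.71, 35.4, 44.09]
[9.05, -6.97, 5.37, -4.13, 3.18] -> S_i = 9.05*(-0.77)^i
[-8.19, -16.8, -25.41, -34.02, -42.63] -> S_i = -8.19 + -8.61*i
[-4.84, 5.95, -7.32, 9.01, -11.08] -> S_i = -4.84*(-1.23)^i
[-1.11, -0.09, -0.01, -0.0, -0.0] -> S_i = -1.11*0.08^i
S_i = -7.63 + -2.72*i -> [-7.63, -10.35, -13.07, -15.79, -18.51]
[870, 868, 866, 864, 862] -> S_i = 870 + -2*i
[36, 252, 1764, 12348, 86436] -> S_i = 36*7^i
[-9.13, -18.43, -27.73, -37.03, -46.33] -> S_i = -9.13 + -9.30*i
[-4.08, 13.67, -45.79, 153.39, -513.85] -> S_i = -4.08*(-3.35)^i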